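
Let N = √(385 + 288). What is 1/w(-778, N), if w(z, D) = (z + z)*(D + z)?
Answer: 1/1209222 + √673/940774716 ≈ 8.5455e-7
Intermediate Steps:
N = √673 ≈ 25.942
w(z, D) = 2*z*(D + z) (w(z, D) = (2*z)*(D + z) = 2*z*(D + z))
1/w(-778, N) = 1/(2*(-778)*(√673 - 778)) = 1/(2*(-778)*(-778 + √673)) = 1/(1210568 - 1556*√673)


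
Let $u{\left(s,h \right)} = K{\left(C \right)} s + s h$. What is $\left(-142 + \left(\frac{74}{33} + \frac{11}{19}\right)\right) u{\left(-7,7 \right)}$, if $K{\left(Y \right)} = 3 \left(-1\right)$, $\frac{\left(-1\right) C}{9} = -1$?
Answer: $\frac{2443420}{627} \approx 3897.0$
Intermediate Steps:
$C = 9$ ($C = \left(-9\right) \left(-1\right) = 9$)
$K{\left(Y \right)} = -3$
$u{\left(s,h \right)} = - 3 s + h s$ ($u{\left(s,h \right)} = - 3 s + s h = - 3 s + h s$)
$\left(-142 + \left(\frac{74}{33} + \frac{11}{19}\right)\right) u{\left(-7,7 \right)} = \left(-142 + \left(\frac{74}{33} + \frac{11}{19}\right)\right) \left(- 7 \left(-3 + 7\right)\right) = \left(-142 + \left(74 \cdot \frac{1}{33} + 11 \cdot \frac{1}{19}\right)\right) \left(\left(-7\right) 4\right) = \left(-142 + \left(\frac{74}{33} + \frac{11}{19}\right)\right) \left(-28\right) = \left(-142 + \frac{1769}{627}\right) \left(-28\right) = \left(- \frac{87265}{627}\right) \left(-28\right) = \frac{2443420}{627}$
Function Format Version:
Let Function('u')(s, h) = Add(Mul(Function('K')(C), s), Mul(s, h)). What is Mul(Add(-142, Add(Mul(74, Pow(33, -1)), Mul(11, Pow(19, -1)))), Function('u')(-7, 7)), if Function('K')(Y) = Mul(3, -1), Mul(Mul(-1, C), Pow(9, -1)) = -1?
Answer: Rational(2443420, 627) ≈ 3897.0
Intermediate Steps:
C = 9 (C = Mul(-9, -1) = 9)
Function('K')(Y) = -3
Function('u')(s, h) = Add(Mul(-3, s), Mul(h, s)) (Function('u')(s, h) = Add(Mul(-3, s), Mul(s, h)) = Add(Mul(-3, s), Mul(h, s)))
Mul(Add(-142, Add(Mul(74, Pow(33, -1)), Mul(11, Pow(19, -1)))), Function('u')(-7, 7)) = Mul(Add(-142, Add(Mul(74, Pow(33, -1)), Mul(11, Pow(19, -1)))), Mul(-7, Add(-3, 7))) = Mul(Add(-142, Add(Mul(74, Rational(1, 33)), Mul(11, Rational(1, 19)))), Mul(-7, 4)) = Mul(Add(-142, Add(Rational(74, 33), Rational(11, 19))), -28) = Mul(Add(-142, Rational(1769, 627)), -28) = Mul(Rational(-87265, 627), -28) = Rational(2443420, 627)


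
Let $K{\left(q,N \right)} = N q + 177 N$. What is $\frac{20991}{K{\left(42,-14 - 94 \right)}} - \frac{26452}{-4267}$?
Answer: $\frac{10511257}{1978884} \approx 5.3117$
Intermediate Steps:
$K{\left(q,N \right)} = 177 N + N q$
$\frac{20991}{K{\left(42,-14 - 94 \right)}} - \frac{26452}{-4267} = \frac{20991}{\left(-14 - 94\right) \left(177 + 42\right)} - \frac{26452}{-4267} = \frac{20991}{\left(-14 - 94\right) 219} - - \frac{1556}{251} = \frac{20991}{\left(-108\right) 219} + \frac{1556}{251} = \frac{20991}{-23652} + \frac{1556}{251} = 20991 \left(- \frac{1}{23652}\right) + \frac{1556}{251} = - \frac{6997}{7884} + \frac{1556}{251} = \frac{10511257}{1978884}$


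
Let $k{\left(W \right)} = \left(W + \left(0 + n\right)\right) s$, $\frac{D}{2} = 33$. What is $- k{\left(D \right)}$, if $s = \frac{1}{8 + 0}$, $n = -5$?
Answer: $- \frac{61}{8} \approx -7.625$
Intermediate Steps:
$D = 66$ ($D = 2 \cdot 33 = 66$)
$s = \frac{1}{8} \approx 0.125$
$k{\left(W \right)} = - \frac{5}{8} + \frac{W}{8}$ ($k{\left(W \right)} = \left(W + \left(0 - 5\right)\right) \frac{1}{8} = \left(W - 5\right) \frac{1}{8} = \left(-5 + W\right) \frac{1}{8} = - \frac{5}{8} + \frac{W}{8}$)
$- k{\left(D \right)} = - (- \frac{5}{8} + \frac{1}{8} \cdot 66) = - (- \frac{5}{8} + \frac{33}{4}) = \left(-1\right) \frac{61}{8} = - \frac{61}{8}$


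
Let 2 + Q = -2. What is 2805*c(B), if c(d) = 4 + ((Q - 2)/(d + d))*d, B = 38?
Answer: 2805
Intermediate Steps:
Q = -4 (Q = -2 - 2 = -4)
c(d) = 1 (c(d) = 4 + ((-4 - 2)/(d + d))*d = 4 + (-6*1/(2*d))*d = 4 + (-3/d)*d = 4 - 3 = 1)
2805*c(B) = 2805*1 = 2805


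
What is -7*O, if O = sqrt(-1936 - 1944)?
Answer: -14*I*sqrt(970) ≈ -436.03*I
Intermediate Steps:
O = 2*I*sqrt(970) (O = sqrt(-3880) = 2*I*sqrt(970) ≈ 62.29*I)
-7*O = -14*I*sqrt(970)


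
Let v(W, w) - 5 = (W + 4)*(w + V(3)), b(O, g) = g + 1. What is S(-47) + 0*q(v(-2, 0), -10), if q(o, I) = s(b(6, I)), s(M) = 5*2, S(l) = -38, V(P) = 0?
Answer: -38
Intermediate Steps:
b(O, g) = 1 + g
v(W, w) = 5 + w*(4 + W) (v(W, w) = 5 + (W + 4)*(w + 0) = 5 + (4 + W)*w = 5 + w*(4 + W))
s(M) = 10
q(o, I) = 10
S(-47) + 0*q(v(-2, 0), -10) = -38 + 0*10 = -38 + 0 = -38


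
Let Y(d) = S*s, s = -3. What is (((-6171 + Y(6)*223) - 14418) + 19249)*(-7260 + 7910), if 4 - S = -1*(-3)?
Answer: -1305850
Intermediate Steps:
S = 1 (S = 4 - (-1)*(-3) = 4 - 1*3 = 4 - 3 = 1)
Y(d) = -3 (Y(d) = 1*(-3) = -3)
(((-6171 + Y(6)*223) - 14418) + 19249)*(-7260 + 7910) = (((-6171 - 3*223) - 14418) + 19249)*(-7260 + 7910) = (((-6171 - 669) - 14418) + 19249)*650 = ((-6840 - 14418) + 19249)*650 = (-21258 + 19249)*650 = -2009*650 = -1305850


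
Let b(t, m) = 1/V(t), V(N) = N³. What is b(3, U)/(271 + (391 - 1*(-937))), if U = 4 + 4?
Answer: 1/43173 ≈ 2.3163e-5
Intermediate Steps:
U = 8
b(t, m) = t⁻³ (b(t, m) = 1/(t³) = t⁻³)
b(3, U)/(271 + (391 - 1*(-937))) = 1/(3³*(271 + (391 - 1*(-937)))) = 1/(27*(271 + (391 + 937))) = 1/(27*(271 + 1328)) = (1/27)/1599 = (1/27)*(1/1599) = 1/43173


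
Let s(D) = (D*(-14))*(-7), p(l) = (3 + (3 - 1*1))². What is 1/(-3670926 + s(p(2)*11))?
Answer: -1/3643976 ≈ -2.7443e-7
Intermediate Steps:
p(l) = 25 (p(l) = (3 + (3 - 1))² = (3 + 2)² = 5² = 25)
s(D) = 98*D (s(D) = -14*D*(-7) = 98*D)
1/(-3670926 + s(p(2)*11)) = 1/(-3670926 + 98*(25*11)) = 1/(-3670926 + 98*275) = 1/(-3670926 + 26950) = 1/(-3643976) = -1/3643976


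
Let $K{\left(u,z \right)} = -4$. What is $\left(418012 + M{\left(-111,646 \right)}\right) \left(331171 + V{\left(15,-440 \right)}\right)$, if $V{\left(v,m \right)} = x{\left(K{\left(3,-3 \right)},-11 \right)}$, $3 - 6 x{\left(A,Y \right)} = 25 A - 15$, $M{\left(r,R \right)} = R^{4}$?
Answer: $\frac{173033605986312496}{3} \approx 5.7678 \cdot 10^{16}$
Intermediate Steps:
$x{\left(A,Y \right)} = 3 - \frac{25 A}{6}$ ($x{\left(A,Y \right)} = \frac{1}{2} - \frac{25 A - 15}{6} = \frac{1}{2} - \frac{-15 + 25 A}{6} = \frac{1}{2} - \left(- \frac{5}{2} + \frac{25 A}{6}\right) = 3 - \frac{25 A}{6}$)
$V{\left(v,m \right)} = \frac{59}{3}$ ($V{\left(v,m \right)} = 3 - - \frac{50}{3} = 3 + \frac{50}{3} = \frac{59}{3}$)
$\left(418012 + M{\left(-111,646 \right)}\right) \left(331171 + V{\left(15,-440 \right)}\right) = \left(418012 + 646^{4}\right) \left(331171 + \frac{59}{3}\right) = \left(418012 + 174152643856\right) \frac{993572}{3} = 174153061868 \cdot \frac{993572}{3} = \frac{173033605986312496}{3}$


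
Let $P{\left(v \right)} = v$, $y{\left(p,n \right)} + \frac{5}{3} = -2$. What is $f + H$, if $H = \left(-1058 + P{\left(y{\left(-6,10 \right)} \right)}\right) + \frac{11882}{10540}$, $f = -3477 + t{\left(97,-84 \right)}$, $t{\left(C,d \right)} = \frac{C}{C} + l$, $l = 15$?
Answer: $- \frac{71485537}{15810} \approx -4521.5$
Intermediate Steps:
$y{\left(p,n \right)} = - \frac{11}{3}$ ($y{\left(p,n \right)} = - \frac{5}{3} - 2 = - \frac{11}{3}$)
$t{\left(C,d \right)} = 16$ ($t{\left(C,d \right)} = \frac{C}{C} + 15 = 1 + 15 = 16$)
$f = -3461$ ($f = -3477 + 16 = -3461$)
$H = - \frac{16767127}{15810}$ ($H = \left(-1058 - \frac{11}{3}\right) + \frac{11882}{10540} = - \frac{3185}{3} + 11882 \cdot \frac{1}{10540} = - \frac{3185}{3} + \frac{5941}{5270} = - \frac{16767127}{15810} \approx -1060.5$)
$f + H = -3461 - \frac{16767127}{15810} = - \frac{71485537}{15810}$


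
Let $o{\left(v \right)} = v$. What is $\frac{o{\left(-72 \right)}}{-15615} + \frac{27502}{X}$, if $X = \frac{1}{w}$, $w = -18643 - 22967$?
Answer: $- \frac{1985461511692}{1735} \approx -1.1444 \cdot 10^{9}$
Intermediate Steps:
$w = -41610$
$X = - \frac{1}{41610}$ ($X = \frac{1}{-41610} = - \frac{1}{41610} \approx -2.4033 \cdot 10^{-5}$)
$\frac{o{\left(-72 \right)}}{-15615} + \frac{27502}{X} = - \frac{72}{-15615} + \frac{27502}{- \frac{1}{41610}} = \left(-72\right) \left(- \frac{1}{15615}\right) + 27502 \left(-41610\right) = \frac{8}{1735} - 1144358220 = - \frac{1985461511692}{1735}$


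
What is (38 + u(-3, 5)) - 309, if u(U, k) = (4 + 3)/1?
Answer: -264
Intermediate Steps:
u(U, k) = 7 (u(U, k) = 7*1 = 7)
(38 + u(-3, 5)) - 309 = (38 + 7) - 309 = 45 - 309 = -264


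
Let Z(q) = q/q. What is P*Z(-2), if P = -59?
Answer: -59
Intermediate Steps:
Z(q) = 1
P*Z(-2) = -59*1 = -59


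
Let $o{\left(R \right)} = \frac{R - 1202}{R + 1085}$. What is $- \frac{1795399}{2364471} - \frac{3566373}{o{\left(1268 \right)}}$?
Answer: $- \frac{6613957959750811}{52018362} \approx -1.2715 \cdot 10^{8}$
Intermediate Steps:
$o{\left(R \right)} = \frac{-1202 + R}{1085 + R}$
$- \frac{1795399}{2364471} - \frac{3566373}{o{\left(1268 \right)}} = - \frac{1795399}{2364471} - \frac{3566373}{\frac{1}{1085 + 1268} \left(-1202 + 1268\right)} = \left(-1795399\right) \frac{1}{2364471} - \frac{3566373}{\frac{1}{2353} \cdot 66} = - \frac{1795399}{2364471} - \frac{3566373}{\frac{1}{2353} \cdot 66} = - \frac{1795399}{2364471} - \frac{3566373}{\frac{66}{2353}} = - \frac{1795399}{2364471} - \frac{2797225223}{22} = - \frac{6613957959750811}{52018362}$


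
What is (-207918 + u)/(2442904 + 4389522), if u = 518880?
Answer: 155481/3416213 ≈ 0.045513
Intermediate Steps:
(-207918 + u)/(2442904 + 4389522) = (-207918 + 518880)/(2442904 + 4389522) = 310962/6832426 = 310962*(1/6832426) = 155481/3416213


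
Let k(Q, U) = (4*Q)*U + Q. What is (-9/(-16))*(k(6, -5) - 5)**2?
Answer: 127449/16 ≈ 7965.6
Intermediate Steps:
k(Q, U) = Q + 4*Q*U (k(Q, U) = 4*Q*U + Q = Q + 4*Q*U)
(-9/(-16))*(k(6, -5) - 5)**2 = (-9/(-16))*(6*(1 + 4*(-5)) - 5)**2 = (-9*(-1/16))*(6*(1 - 20) - 5)**2 = 9*(6*(-19) - 5)**2/16 = 9*(-114 - 5)**2/16 = (9/16)*(-119)**2 = (9/16)*14161 = 127449/16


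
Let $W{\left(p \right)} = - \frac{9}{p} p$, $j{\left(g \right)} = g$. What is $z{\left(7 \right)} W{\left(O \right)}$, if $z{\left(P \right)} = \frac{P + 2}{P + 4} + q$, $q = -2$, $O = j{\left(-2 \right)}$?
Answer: $\frac{117}{11} \approx 10.636$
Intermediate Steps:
$O = -2$
$z{\left(P \right)} = -2 + \frac{2 + P}{4 + P}$ ($z{\left(P \right)} = \frac{P + 2}{P + 4} - 2 = \frac{2 + P}{4 + P} - 2 = -2 + \frac{2 + P}{4 + P}$)
$W{\left(p \right)} = -9$
$z{\left(7 \right)} W{\left(O \right)} = \frac{-6 - 7}{4 + 7} \left(-9\right) = \frac{-6 - 7}{11} \left(-9\right) = \frac{1}{11} \left(-13\right) \left(-9\right) = \left(- \frac{13}{11}\right) \left(-9\right) = \frac{117}{11}$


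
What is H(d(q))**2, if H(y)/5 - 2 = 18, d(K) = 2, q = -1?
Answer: 10000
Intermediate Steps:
H(y) = 100 (H(y) = 10 + 5*18 = 10 + 90 = 100)
H(d(q))**2 = 100**2 = 10000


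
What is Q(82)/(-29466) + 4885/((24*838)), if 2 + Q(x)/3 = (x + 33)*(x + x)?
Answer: -55215271/32923344 ≈ -1.6771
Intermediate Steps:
Q(x) = -6 + 6*x*(33 + x) (Q(x) = -6 + 3*((x + 33)*(x + x)) = -6 + 3*((33 + x)*(2*x)) = -6 + 3*(2*x*(33 + x)) = -6 + 6*x*(33 + x))
Q(82)/(-29466) + 4885/((24*838)) = (-6 + 6*82² + 198*82)/(-29466) + 4885/((24*838)) = (-6 + 6*6724 + 16236)*(-1/29466) + 4885/20112 = (-6 + 40344 + 16236)*(-1/29466) + 4885*(1/20112) = 56574*(-1/29466) + 4885/20112 = -3143/1637 + 4885/20112 = -55215271/32923344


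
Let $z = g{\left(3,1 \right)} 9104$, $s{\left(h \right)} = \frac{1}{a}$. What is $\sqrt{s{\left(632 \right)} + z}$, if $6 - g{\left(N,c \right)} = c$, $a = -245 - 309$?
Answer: $\frac{\sqrt{13970815766}}{554} \approx 213.35$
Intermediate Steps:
$a = -554$ ($a = -245 - 309 = -554$)
$g{\left(N,c \right)} = 6 - c$
$s{\left(h \right)} = - \frac{1}{554}$ ($s{\left(h \right)} = \frac{1}{-554} = - \frac{1}{554}$)
$z = 45520$ ($z = \left(6 - 1\right) 9104 = 5 \cdot 9104 = 45520$)
$\sqrt{s{\left(632 \right)} + z} = \sqrt{- \frac{1}{554} + 45520} = \sqrt{\frac{25218079}{554}} = \frac{\sqrt{13970815766}}{554}$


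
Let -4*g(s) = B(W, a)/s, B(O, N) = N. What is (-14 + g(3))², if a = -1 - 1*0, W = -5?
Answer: 27889/144 ≈ 193.67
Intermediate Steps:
a = -1 (a = -1 + 0 = -1)
g(s) = 1/(4*s) (g(s) = -(-1)/(4*s) = 1/(4*s))
(-14 + g(3))² = (-14 + (¼)/3)² = (-14 + (¼)*(⅓))² = (-14 + 1/12)² = (-167/12)² = 27889/144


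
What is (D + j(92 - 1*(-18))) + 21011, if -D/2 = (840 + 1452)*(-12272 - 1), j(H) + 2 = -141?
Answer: 56280300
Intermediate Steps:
j(H) = -143 (j(H) = -2 - 141 = -143)
D = 56259432 (D = -2*(840 + 1452)*(-12272 - 1) = -4584*(-12273) = -2*(-28129716) = 56259432)
(D + j(92 - 1*(-18))) + 21011 = (56259432 - 143) + 21011 = 56259289 + 21011 = 56280300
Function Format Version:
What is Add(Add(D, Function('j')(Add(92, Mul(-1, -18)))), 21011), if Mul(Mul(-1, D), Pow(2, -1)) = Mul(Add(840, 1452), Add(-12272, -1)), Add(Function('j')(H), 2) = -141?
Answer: 56280300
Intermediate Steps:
Function('j')(H) = -143 (Function('j')(H) = Add(-2, -141) = -143)
D = 56259432 (D = Mul(-2, Mul(Add(840, 1452), Add(-12272, -1))) = Mul(-2, Mul(2292, -12273)) = Mul(-2, -28129716) = 56259432)
Add(Add(D, Function('j')(Add(92, Mul(-1, -18)))), 21011) = Add(Add(56259432, -143), 21011) = Add(56259289, 21011) = 56280300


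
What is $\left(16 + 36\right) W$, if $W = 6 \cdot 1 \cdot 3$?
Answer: $936$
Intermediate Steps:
$W = 18$ ($W = 6 \cdot 3 = 18$)
$\left(16 + 36\right) W = \left(16 + 36\right) 18 = 52 \cdot 18 = 936$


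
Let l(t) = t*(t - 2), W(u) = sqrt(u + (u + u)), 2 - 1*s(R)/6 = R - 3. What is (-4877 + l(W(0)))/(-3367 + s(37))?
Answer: 4877/3559 ≈ 1.3703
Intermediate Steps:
s(R) = 30 - 6*R (s(R) = 12 - 6*(R - 3) = 12 - 6*(-3 + R) = 12 + (18 - 6*R) = 30 - 6*R)
W(u) = sqrt(3)*sqrt(u) (W(u) = sqrt(u + 2*u) = sqrt(3*u) = sqrt(3)*sqrt(u))
l(t) = t*(-2 + t)
(-4877 + l(W(0)))/(-3367 + s(37)) = (-4877 + (sqrt(3)*sqrt(0))*(-2 + sqrt(3)*sqrt(0)))/(-3367 + (30 - 6*37)) = (-4877 + (sqrt(3)*0)*(-2 + sqrt(3)*0))/(-3367 + (30 - 222)) = (-4877 + 0*(-2 + 0))/(-3367 - 192) = (-4877 + 0*(-2))/(-3559) = (-4877 + 0)*(-1/3559) = -4877*(-1/3559) = 4877/3559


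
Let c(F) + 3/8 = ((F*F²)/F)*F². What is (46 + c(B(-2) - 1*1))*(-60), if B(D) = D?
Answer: -15195/2 ≈ -7597.5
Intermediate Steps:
c(F) = -3/8 + F⁴ (c(F) = -3/8 + ((F*F²)/F)*F² = -3/8 + (F³/F)*F² = -3/8 + F²*F² = -3/8 + F⁴)
(46 + c(B(-2) - 1*1))*(-60) = (46 + (-3/8 + (-2 - 1*1)⁴))*(-60) = (46 + (-3/8 + (-2 - 1)⁴))*(-60) = (46 + (-3/8 + (-3)⁴))*(-60) = (46 + (-3/8 + 81))*(-60) = (46 + 645/8)*(-60) = (1013/8)*(-60) = -15195/2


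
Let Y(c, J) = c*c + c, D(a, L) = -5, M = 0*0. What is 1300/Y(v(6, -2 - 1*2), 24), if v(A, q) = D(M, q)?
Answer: 65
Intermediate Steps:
M = 0
v(A, q) = -5
Y(c, J) = c + c**2 (Y(c, J) = c**2 + c = c + c**2)
1300/Y(v(6, -2 - 1*2), 24) = 1300/((-5*(1 - 5))) = 1300/((-5*(-4))) = 1300/20 = 1300*(1/20) = 65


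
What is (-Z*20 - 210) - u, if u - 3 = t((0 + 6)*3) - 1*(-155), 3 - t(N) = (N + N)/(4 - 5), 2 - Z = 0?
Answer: -447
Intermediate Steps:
Z = 2 (Z = 2 - 1*0 = 2 + 0 = 2)
t(N) = 3 + 2*N (t(N) = 3 - (N + N)/(4 - 5) = 3 - 2*N/(-1) = 3 - 2*N*(-1) = 3 - (-2)*N = 3 + 2*N)
u = 197 (u = 3 + ((3 + 2*((0 + 6)*3)) - 1*(-155)) = 3 + ((3 + 2*(6*3)) + 155) = 3 + ((3 + 2*18) + 155) = 3 + ((3 + 36) + 155) = 3 + (39 + 155) = 3 + 194 = 197)
(-Z*20 - 210) - u = (-2*20 - 210) - 1*197 = (-1*40 - 210) - 197 = (-40 - 210) - 197 = -250 - 197 = -447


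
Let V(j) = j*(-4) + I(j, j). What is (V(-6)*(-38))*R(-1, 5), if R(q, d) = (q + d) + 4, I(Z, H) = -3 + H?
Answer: -4560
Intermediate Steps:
R(q, d) = 4 + d + q (R(q, d) = (d + q) + 4 = 4 + d + q)
V(j) = -3 - 3*j (V(j) = j*(-4) + (-3 + j) = -4*j + (-3 + j) = -3 - 3*j)
(V(-6)*(-38))*R(-1, 5) = ((-3 - 3*(-6))*(-38))*(4 + 5 - 1) = ((-3 + 18)*(-38))*8 = (15*(-38))*8 = -570*8 = -4560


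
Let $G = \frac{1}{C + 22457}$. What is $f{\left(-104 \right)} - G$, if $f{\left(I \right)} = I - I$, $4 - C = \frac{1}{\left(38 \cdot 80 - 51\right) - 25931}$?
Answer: $- \frac{22942}{515300263} \approx -4.4522 \cdot 10^{-5}$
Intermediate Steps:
$C = \frac{91769}{22942}$ ($C = 4 - \frac{1}{\left(38 \cdot 80 - 51\right) - 25931} = 4 - \frac{1}{\left(3040 - 51\right) - 25931} = 4 - \frac{1}{2989 - 25931} = 4 - \frac{1}{-22942} = 4 - - \frac{1}{22942} = 4 + \frac{1}{22942} = \frac{91769}{22942} \approx 4.0$)
$f{\left(I \right)} = 0$
$G = \frac{22942}{515300263}$ ($G = \frac{1}{\frac{91769}{22942} + 22457} = \frac{1}{\frac{515300263}{22942}} = \frac{22942}{515300263} \approx 4.4522 \cdot 10^{-5}$)
$f{\left(-104 \right)} - G = 0 - \frac{22942}{515300263} = - \frac{22942}{515300263}$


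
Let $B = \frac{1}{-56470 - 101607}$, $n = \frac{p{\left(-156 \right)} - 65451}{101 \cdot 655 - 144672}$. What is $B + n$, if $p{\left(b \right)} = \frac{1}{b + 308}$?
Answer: $\frac{1572625161843}{1886583234968} \approx 0.83358$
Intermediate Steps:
$p{\left(b \right)} = \frac{1}{308 + b}$
$n = \frac{9948551}{11934584}$ ($n = \frac{\frac{1}{308 - 156} - 65451}{101 \cdot 655 - 144672} = \frac{\frac{1}{152} - 65451}{66155 - 144672} = \frac{\frac{1}{152} - 65451}{-78517} = \left(- \frac{9948551}{152}\right) \left(- \frac{1}{78517}\right) = \frac{9948551}{11934584} \approx 0.83359$)
$B = - \frac{1}{158077}$ ($B = \frac{1}{-158077} = - \frac{1}{158077} \approx -6.326 \cdot 10^{-6}$)
$B + n = - \frac{1}{158077} + \frac{9948551}{11934584} = \frac{1572625161843}{1886583234968}$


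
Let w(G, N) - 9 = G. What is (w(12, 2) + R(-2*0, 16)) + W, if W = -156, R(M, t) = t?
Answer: -119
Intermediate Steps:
w(G, N) = 9 + G
(w(12, 2) + R(-2*0, 16)) + W = ((9 + 12) + 16) - 156 = (21 + 16) - 156 = 37 - 156 = -119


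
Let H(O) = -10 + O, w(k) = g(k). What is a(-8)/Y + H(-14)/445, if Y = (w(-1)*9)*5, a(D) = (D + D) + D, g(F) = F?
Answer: 128/267 ≈ 0.47940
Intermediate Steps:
w(k) = k
a(D) = 3*D (a(D) = 2*D + D = 3*D)
Y = -45 (Y = -1*9*5 = -9*5 = -45)
a(-8)/Y + H(-14)/445 = (3*(-8))/(-45) + (-10 - 14)/445 = -24*(-1/45) - 24*1/445 = 8/15 - 24/445 = 128/267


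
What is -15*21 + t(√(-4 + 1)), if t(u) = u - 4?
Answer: -319 + I*√3 ≈ -319.0 + 1.732*I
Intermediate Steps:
t(u) = -4 + u
-15*21 + t(√(-4 + 1)) = -15*21 + (-4 + √(-4 + 1)) = -315 + (-4 + √(-3)) = -315 + (-4 + I*√3) = -319 + I*√3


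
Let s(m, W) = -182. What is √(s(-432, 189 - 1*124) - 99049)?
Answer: I*√99231 ≈ 315.01*I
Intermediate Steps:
√(s(-432, 189 - 1*124) - 99049) = √(-182 - 99049) = √(-99231) = I*√99231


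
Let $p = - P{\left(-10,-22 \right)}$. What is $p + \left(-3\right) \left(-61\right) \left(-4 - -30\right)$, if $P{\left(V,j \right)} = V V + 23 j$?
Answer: $5164$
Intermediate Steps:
$P{\left(V,j \right)} = V^{2} + 23 j$
$p = 406$ ($p = - (\left(-10\right)^{2} + 23 \left(-22\right)) = - (100 - 506) = \left(-1\right) \left(-406\right) = 406$)
$p + \left(-3\right) \left(-61\right) \left(-4 - -30\right) = 406 + \left(-3\right) \left(-61\right) \left(-4 - -30\right) = 406 + 183 \left(-4 + 30\right) = 406 + 183 \cdot 26 = 406 + 4758 = 5164$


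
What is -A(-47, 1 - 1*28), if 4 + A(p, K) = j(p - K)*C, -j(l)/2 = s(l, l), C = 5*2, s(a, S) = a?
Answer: -396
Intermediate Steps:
C = 10
j(l) = -2*l
A(p, K) = -4 - 20*p + 20*K (A(p, K) = -4 - 2*(p - K)*10 = -4 + (-2*p + 2*K)*10 = -4 + (-20*p + 20*K) = -4 - 20*p + 20*K)
-A(-47, 1 - 1*28) = -(-4 - 20*(-47) + 20*(1 - 1*28)) = -(-4 + 940 + 20*(1 - 28)) = -(-4 + 940 + 20*(-27)) = -(-4 + 940 - 540) = -1*396 = -396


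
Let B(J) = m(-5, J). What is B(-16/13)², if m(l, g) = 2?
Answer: 4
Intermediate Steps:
B(J) = 2
B(-16/13)² = 2² = 4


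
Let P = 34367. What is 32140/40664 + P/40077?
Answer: 671393617/407422782 ≈ 1.6479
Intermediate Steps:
32140/40664 + P/40077 = 32140/40664 + 34367/40077 = 32140*(1/40664) + 34367*(1/40077) = 8035/10166 + 34367/40077 = 671393617/407422782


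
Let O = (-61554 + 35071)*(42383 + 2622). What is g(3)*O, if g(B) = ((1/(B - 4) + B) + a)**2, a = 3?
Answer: -29796685375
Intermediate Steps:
O = -1191867415 (O = -26483*45005 = -1191867415)
g(B) = (3 + B + 1/(-4 + B))**2 (g(B) = ((1/(B - 4) + B) + 3)**2 = ((1/(-4 + B) + B) + 3)**2 = ((B + 1/(-4 + B)) + 3)**2 = (3 + B + 1/(-4 + B))**2)
g(3)*O = ((-11 + 3**2 - 1*3)**2/(-4 + 3)**2)*(-1191867415) = ((-11 + 9 - 3)**2/(-1)**2)*(-1191867415) = (1*(-5)**2)*(-1191867415) = (1*25)*(-1191867415) = 25*(-1191867415) = -29796685375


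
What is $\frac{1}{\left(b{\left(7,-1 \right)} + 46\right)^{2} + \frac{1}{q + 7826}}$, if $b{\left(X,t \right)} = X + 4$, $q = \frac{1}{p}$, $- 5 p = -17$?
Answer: $\frac{133047}{432269720} \approx 0.00030779$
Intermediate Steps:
$p = \frac{17}{5}$ ($p = \left(- \frac{1}{5}\right) \left(-17\right) = \frac{17}{5} \approx 3.4$)
$q = \frac{5}{17}$ ($q = \frac{1}{\frac{17}{5}} = \frac{5}{17} \approx 0.29412$)
$b{\left(X,t \right)} = 4 + X$
$\frac{1}{\left(b{\left(7,-1 \right)} + 46\right)^{2} + \frac{1}{q + 7826}} = \frac{1}{\left(\left(4 + 7\right) + 46\right)^{2} + \frac{1}{\frac{5}{17} + 7826}} = \frac{1}{\left(11 + 46\right)^{2} + \frac{1}{\frac{133047}{17}}} = \frac{1}{57^{2} + \frac{17}{133047}} = \frac{1}{3249 + \frac{17}{133047}} = \frac{1}{\frac{432269720}{133047}} = \frac{133047}{432269720}$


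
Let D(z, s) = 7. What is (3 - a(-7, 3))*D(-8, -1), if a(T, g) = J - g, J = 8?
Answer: -14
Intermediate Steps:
a(T, g) = 8 - g
(3 - a(-7, 3))*D(-8, -1) = (3 - (8 - 1*3))*7 = (3 - (8 - 3))*7 = (3 - 1*5)*7 = (3 - 5)*7 = -2*7 = -14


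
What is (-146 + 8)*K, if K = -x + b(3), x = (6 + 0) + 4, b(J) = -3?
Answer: 1794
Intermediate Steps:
x = 10 (x = 6 + 4 = 10)
K = -13 (K = -1*10 - 3 = -10 - 3 = -13)
(-146 + 8)*K = (-146 + 8)*(-13) = -138*(-13) = 1794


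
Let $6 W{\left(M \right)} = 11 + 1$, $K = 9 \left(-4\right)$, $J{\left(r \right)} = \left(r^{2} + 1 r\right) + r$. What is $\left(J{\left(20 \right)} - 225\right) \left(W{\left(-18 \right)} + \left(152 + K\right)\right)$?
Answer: $25370$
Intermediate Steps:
$J{\left(r \right)} = r^{2} + 2 r$ ($J{\left(r \right)} = \left(r^{2} + r\right) + r = \left(r + r^{2}\right) + r = r^{2} + 2 r$)
$K = -36$
$W{\left(M \right)} = 2$ ($W{\left(M \right)} = \frac{11 + 1}{6} = \frac{1}{6} \cdot 12 = 2$)
$\left(J{\left(20 \right)} - 225\right) \left(W{\left(-18 \right)} + \left(152 + K\right)\right) = \left(20 \left(2 + 20\right) - 225\right) \left(2 + \left(152 - 36\right)\right) = \left(20 \cdot 22 - 225\right) \left(2 + 116\right) = \left(440 - 225\right) 118 = 215 \cdot 118 = 25370$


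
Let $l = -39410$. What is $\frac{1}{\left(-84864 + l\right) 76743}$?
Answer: $- \frac{1}{9537159582} \approx -1.0485 \cdot 10^{-10}$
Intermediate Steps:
$\frac{1}{\left(-84864 + l\right) 76743} = \frac{1}{\left(-84864 - 39410\right) 76743} = \frac{1}{-124274} \cdot \frac{1}{76743} = \left(- \frac{1}{124274}\right) \frac{1}{76743} = - \frac{1}{9537159582}$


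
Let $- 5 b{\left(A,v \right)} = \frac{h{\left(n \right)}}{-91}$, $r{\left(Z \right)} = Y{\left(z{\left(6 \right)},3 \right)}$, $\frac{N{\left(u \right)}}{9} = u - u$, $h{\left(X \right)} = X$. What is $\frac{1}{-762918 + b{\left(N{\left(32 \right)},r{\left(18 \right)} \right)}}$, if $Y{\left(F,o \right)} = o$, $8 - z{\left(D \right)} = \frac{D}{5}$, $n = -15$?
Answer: $- \frac{91}{69425541} \approx -1.3108 \cdot 10^{-6}$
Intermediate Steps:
$N{\left(u \right)} = 0$ ($N{\left(u \right)} = 9 \left(u - u\right) = 9 \cdot 0 = 0$)
$z{\left(D \right)} = 8 - \frac{D}{5}$
$r{\left(Z \right)} = 3$
$b{\left(A,v \right)} = - \frac{3}{91}$ ($b{\left(A,v \right)} = - \frac{\left(-15\right) \frac{1}{-91}}{5} = - \frac{\left(-15\right) \left(- \frac{1}{91}\right)}{5} = \left(- \frac{1}{5}\right) \frac{15}{91} = - \frac{3}{91}$)
$\frac{1}{-762918 + b{\left(N{\left(32 \right)},r{\left(18 \right)} \right)}} = \frac{1}{-762918 - \frac{3}{91}} = \frac{1}{- \frac{69425541}{91}} = - \frac{91}{69425541}$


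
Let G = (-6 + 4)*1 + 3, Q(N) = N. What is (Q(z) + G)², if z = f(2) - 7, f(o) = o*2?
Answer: 4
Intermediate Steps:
f(o) = 2*o
z = -3 (z = 2*2 - 7 = 4 - 7 = -3)
G = 1 (G = -2*1 + 3 = -2 + 3 = 1)
(Q(z) + G)² = (-3 + 1)² = (-2)² = 4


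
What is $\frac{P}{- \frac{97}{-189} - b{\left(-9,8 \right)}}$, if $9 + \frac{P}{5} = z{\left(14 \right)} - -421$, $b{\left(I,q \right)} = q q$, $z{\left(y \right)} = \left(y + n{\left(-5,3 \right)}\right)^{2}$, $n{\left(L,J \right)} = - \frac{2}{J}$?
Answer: $- \frac{557340}{11999} \approx -46.449$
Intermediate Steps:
$z{\left(y \right)} = \left(- \frac{2}{3} + y\right)^{2}$ ($z{\left(y \right)} = \left(y - \frac{2}{3}\right)^{2} = \left(- \frac{2}{3} + y\right)^{2}$)
$b{\left(I,q \right)} = q^{2}$
$P = \frac{26540}{9}$ ($P = -45 + 5 \left(\frac{\left(-2 + 3 \cdot 14\right)^{2}}{9} - -421\right) = -45 + 5 \left(\frac{\left(-2 + 42\right)^{2}}{9} + 421\right) = -45 + 5 \left(\frac{40^{2}}{9} + 421\right) = -45 + 5 \left(\frac{1}{9} \cdot 1600 + 421\right) = -45 + 5 \left(\frac{1600}{9} + 421\right) = -45 + 5 \cdot \frac{5389}{9} = -45 + \frac{26945}{9} = \frac{26540}{9} \approx 2948.9$)
$\frac{P}{- \frac{97}{-189} - b{\left(-9,8 \right)}} = \frac{26540}{9 \left(- \frac{97}{-189} - 8^{2}\right)} = \frac{26540}{9 \left(\left(-97\right) \left(- \frac{1}{189}\right) - 64\right)} = \frac{26540}{9 \left(\frac{97}{189} - 64\right)} = \frac{26540}{9 \left(- \frac{11999}{189}\right)} = \frac{26540}{9} \left(- \frac{189}{11999}\right) = - \frac{557340}{11999}$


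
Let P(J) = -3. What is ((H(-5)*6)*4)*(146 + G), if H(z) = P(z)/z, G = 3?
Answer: 10728/5 ≈ 2145.6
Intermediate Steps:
H(z) = -3/z
((H(-5)*6)*4)*(146 + G) = ((-3/(-5)*6)*4)*(146 + 3) = ((-3*(-⅕)*6)*4)*149 = (((⅗)*6)*4)*149 = ((18/5)*4)*149 = (72/5)*149 = 10728/5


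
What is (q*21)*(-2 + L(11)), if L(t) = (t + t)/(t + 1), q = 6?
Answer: -21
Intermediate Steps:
L(t) = 2*t/(1 + t) (L(t) = (2*t)/(1 + t) = 2*t/(1 + t))
(q*21)*(-2 + L(11)) = (6*21)*(-2 + 2*11/(1 + 11)) = 126*(-2 + 2*11/12) = 126*(-2 + 2*11*(1/12)) = 126*(-2 + 11/6) = 126*(-⅙) = -21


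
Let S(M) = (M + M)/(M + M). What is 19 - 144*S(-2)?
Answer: -125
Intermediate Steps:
S(M) = 1 (S(M) = (2*M)/((2*M)) = (2*M)*(1/(2*M)) = 1)
19 - 144*S(-2) = 19 - 144*1 = 19 - 144 = -125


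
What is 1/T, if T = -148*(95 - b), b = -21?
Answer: -1/17168 ≈ -5.8248e-5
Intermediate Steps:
T = -17168 (T = -148*(95 - 1*(-21)) = -148*(95 + 21) = -148*116 = -17168)
1/T = 1/(-17168) = -1/17168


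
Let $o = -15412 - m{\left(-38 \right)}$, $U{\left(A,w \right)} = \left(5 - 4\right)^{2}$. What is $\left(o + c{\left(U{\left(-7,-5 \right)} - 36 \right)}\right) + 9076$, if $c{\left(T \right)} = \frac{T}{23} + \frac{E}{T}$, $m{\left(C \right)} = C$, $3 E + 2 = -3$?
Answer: $- \frac{3042646}{483} \approx -6299.5$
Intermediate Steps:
$E = - \frac{5}{3}$ ($E = - \frac{2}{3} + \frac{1}{3} \left(-3\right) = - \frac{2}{3} - 1 = - \frac{5}{3} \approx -1.6667$)
$U{\left(A,w \right)} = 1$ ($U{\left(A,w \right)} = 1^{2} = 1$)
$c{\left(T \right)} = - \frac{5}{3 T} + \frac{T}{23}$ ($c{\left(T \right)} = \frac{T}{23} - \frac{5}{3 T} = - \frac{5}{3 T} + \frac{T}{23}$)
$o = -15374$ ($o = -15412 - -38 = -15412 + 38 = -15374$)
$\left(o + c{\left(U{\left(-7,-5 \right)} - 36 \right)}\right) + 9076 = \left(-15374 + \left(- \frac{5}{3 \left(1 - 36\right)} + \frac{1 - 36}{23}\right)\right) + 9076 = \left(-15374 + \left(- \frac{5}{3 \left(-35\right)} + \frac{1}{23} \left(-35\right)\right)\right) + 9076 = \left(-15374 - \frac{712}{483}\right) + 9076 = - \frac{7426354}{483} + 9076 = - \frac{3042646}{483}$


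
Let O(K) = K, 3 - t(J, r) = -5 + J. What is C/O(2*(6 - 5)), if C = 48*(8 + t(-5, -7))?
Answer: 504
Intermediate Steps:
t(J, r) = 8 - J (t(J, r) = 3 - (-5 + J) = 3 + (5 - J) = 8 - J)
C = 1008 (C = 48*(8 + (8 - 1*(-5))) = 48*(8 + (8 + 5)) = 48*(8 + 13) = 48*21 = 1008)
C/O(2*(6 - 5)) = 1008/((2*(6 - 5))) = 1008/((2*1)) = 1008/2 = 1008*(½) = 504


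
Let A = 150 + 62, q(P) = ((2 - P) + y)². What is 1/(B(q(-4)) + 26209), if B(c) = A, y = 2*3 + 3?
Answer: 1/26421 ≈ 3.7849e-5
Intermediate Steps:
y = 9 (y = 6 + 3 = 9)
q(P) = (11 - P)² (q(P) = ((2 - P) + 9)² = (11 - P)²)
A = 212
B(c) = 212
1/(B(q(-4)) + 26209) = 1/(212 + 26209) = 1/26421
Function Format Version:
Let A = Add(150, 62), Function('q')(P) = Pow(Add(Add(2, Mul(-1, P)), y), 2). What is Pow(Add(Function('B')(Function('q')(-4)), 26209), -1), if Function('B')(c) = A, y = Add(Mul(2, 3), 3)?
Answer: Rational(1, 26421) ≈ 3.7849e-5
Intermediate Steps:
y = 9 (y = Add(6, 3) = 9)
Function('q')(P) = Pow(Add(11, Mul(-1, P)), 2) (Function('q')(P) = Pow(Add(Add(2, Mul(-1, P)), 9), 2) = Pow(Add(11, Mul(-1, P)), 2))
A = 212
Function('B')(c) = 212
Pow(Add(Function('B')(Function('q')(-4)), 26209), -1) = Pow(Add(212, 26209), -1) = Pow(26421, -1) = Rational(1, 26421)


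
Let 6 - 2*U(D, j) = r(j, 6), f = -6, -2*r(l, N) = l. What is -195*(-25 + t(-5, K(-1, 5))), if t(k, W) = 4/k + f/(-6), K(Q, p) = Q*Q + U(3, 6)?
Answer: 4836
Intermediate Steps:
r(l, N) = -l/2
U(D, j) = 3 + j/4 (U(D, j) = 3 - (-1)*j/4 = 3 + j/4)
K(Q, p) = 9/2 + Q² (K(Q, p) = Q*Q + (3 + (¼)*6) = Q² + (3 + 3/2) = Q² + 9/2 = 9/2 + Q²)
t(k, W) = 1 + 4/k (t(k, W) = 4/k - 6/(-6) = 4/k - 6*(-⅙) = 4/k + 1 = 1 + 4/k)
-195*(-25 + t(-5, K(-1, 5))) = -195*(-25 + (4 - 5)/(-5)) = -195*(-25 - ⅕*(-1)) = -195*(-25 + ⅕) = -195*(-124/5) = 4836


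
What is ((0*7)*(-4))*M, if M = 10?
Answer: 0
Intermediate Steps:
((0*7)*(-4))*M = ((0*7)*(-4))*10 = (0*(-4))*10 = 0*10 = 0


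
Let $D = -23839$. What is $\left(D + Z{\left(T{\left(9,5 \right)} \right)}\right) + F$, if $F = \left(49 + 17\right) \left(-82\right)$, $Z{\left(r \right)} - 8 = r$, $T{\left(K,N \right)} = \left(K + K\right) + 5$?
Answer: $-29220$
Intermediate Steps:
$T{\left(K,N \right)} = 5 + 2 K$ ($T{\left(K,N \right)} = 2 K + 5 = 5 + 2 K$)
$Z{\left(r \right)} = 8 + r$
$F = -5412$ ($F = 66 \left(-82\right) = -5412$)
$\left(D + Z{\left(T{\left(9,5 \right)} \right)}\right) + F = \left(-23839 + \left(8 + \left(5 + 2 \cdot 9\right)\right)\right) - 5412 = \left(-23839 + \left(8 + \left(5 + 18\right)\right)\right) - 5412 = \left(-23839 + \left(8 + 23\right)\right) - 5412 = \left(-23839 + 31\right) - 5412 = -23808 - 5412 = -29220$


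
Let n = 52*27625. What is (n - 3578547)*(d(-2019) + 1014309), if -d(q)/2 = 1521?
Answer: -2166181443549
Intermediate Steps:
d(q) = -3042 (d(q) = -2*1521 = -3042)
n = 1436500
(n - 3578547)*(d(-2019) + 1014309) = (1436500 - 3578547)*(-3042 + 1014309) = -2142047*1011267 = -2166181443549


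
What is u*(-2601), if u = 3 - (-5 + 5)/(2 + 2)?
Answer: -7803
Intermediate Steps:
u = 3 (u = 3 - 0/4 = 3 - 1*0 = 3 + 0 = 3)
u*(-2601) = 3*(-2601) = -7803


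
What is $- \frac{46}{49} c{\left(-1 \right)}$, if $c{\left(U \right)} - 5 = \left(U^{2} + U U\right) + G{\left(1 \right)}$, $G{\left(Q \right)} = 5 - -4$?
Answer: $- \frac{736}{49} \approx -15.02$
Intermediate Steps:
$G{\left(Q \right)} = 9$ ($G{\left(Q \right)} = 5 + 4 = 9$)
$c{\left(U \right)} = 14 + 2 U^{2}$ ($c{\left(U \right)} = 5 + \left(\left(U^{2} + U U\right) + 9\right) = 5 + \left(\left(U^{2} + U^{2}\right) + 9\right) = 5 + \left(2 U^{2} + 9\right) = 5 + \left(9 + 2 U^{2}\right) = 14 + 2 U^{2}$)
$- \frac{46}{49} c{\left(-1 \right)} = - \frac{46}{49} \left(14 + 2 \left(-1\right)^{2}\right) = \left(-46\right) \frac{1}{49} \left(14 + 2 \cdot 1\right) = - \frac{46 \left(14 + 2\right)}{49} = \left(- \frac{46}{49}\right) 16 = - \frac{736}{49}$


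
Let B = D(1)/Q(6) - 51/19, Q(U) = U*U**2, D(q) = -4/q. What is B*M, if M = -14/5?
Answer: 19411/2565 ≈ 7.5676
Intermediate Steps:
Q(U) = U**3
B = -2773/1026 (B = (-4/1)/(6**3) - 51/19 = -4*1/216 - 51*1/19 = -4*1/216 - 51/19 = -1/54 - 51/19 = -2773/1026 ≈ -2.7027)
M = -14/5 (M = -14*1/5 = -14/5 ≈ -2.8000)
B*M = -2773/1026*(-14/5) = 19411/2565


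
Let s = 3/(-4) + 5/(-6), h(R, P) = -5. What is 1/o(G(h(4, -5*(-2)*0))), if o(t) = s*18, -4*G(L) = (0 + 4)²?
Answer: -2/57 ≈ -0.035088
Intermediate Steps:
G(L) = -4 (G(L) = -(0 + 4)²/4 = -¼*4² = -¼*16 = -4)
s = -19/12 (s = 3*(-¼) + 5*(-⅙) = -¾ - ⅚ = -19/12 ≈ -1.5833)
o(t) = -57/2 (o(t) = -19/12*18 = -57/2)
1/o(G(h(4, -5*(-2)*0))) = 1/(-57/2) = -2/57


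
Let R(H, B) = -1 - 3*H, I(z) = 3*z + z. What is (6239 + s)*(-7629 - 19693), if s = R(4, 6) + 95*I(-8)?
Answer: -87047892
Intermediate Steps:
I(z) = 4*z
s = -3053 (s = (-1 - 3*4) + 95*(4*(-8)) = (-1 - 12) + 95*(-32) = -13 - 3040 = -3053)
(6239 + s)*(-7629 - 19693) = (6239 - 3053)*(-7629 - 19693) = 3186*(-27322) = -87047892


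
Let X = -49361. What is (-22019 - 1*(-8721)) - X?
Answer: 36063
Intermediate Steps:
(-22019 - 1*(-8721)) - X = (-22019 - 1*(-8721)) - 1*(-49361) = (-22019 + 8721) + 49361 = -13298 + 49361 = 36063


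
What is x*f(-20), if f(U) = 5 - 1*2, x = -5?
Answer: -15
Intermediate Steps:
f(U) = 3 (f(U) = 5 - 2 = 3)
x*f(-20) = -5*3 = -15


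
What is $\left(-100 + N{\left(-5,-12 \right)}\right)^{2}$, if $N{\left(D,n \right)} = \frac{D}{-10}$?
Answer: $\frac{39601}{4} \approx 9900.3$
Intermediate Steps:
$N{\left(D,n \right)} = - \frac{D}{10}$ ($N{\left(D,n \right)} = D \left(- \frac{1}{10}\right) = - \frac{D}{10}$)
$\left(-100 + N{\left(-5,-12 \right)}\right)^{2} = \left(-100 - - \frac{1}{2}\right)^{2} = \left(-100 + \frac{1}{2}\right)^{2} = \left(- \frac{199}{2}\right)^{2} = \frac{39601}{4}$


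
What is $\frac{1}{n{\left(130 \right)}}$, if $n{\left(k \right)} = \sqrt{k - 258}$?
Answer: $- \frac{i \sqrt{2}}{16} \approx - 0.088388 i$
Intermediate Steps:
$n{\left(k \right)} = \sqrt{-258 + k}$
$\frac{1}{n{\left(130 \right)}} = \frac{1}{\sqrt{-258 + 130}} = \frac{1}{\sqrt{-128}} = \frac{1}{8 i \sqrt{2}} = - \frac{i \sqrt{2}}{16}$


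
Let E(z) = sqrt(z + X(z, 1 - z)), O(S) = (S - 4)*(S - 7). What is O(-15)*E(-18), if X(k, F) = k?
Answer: 2508*I ≈ 2508.0*I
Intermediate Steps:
O(S) = (-7 + S)*(-4 + S) (O(S) = (-4 + S)*(-7 + S) = (-7 + S)*(-4 + S))
E(z) = sqrt(2)*sqrt(z) (E(z) = sqrt(z + z) = sqrt(2*z) = sqrt(2)*sqrt(z))
O(-15)*E(-18) = (28 + (-15)**2 - 11*(-15))*(sqrt(2)*sqrt(-18)) = (28 + 225 + 165)*(sqrt(2)*(3*I*sqrt(2))) = 418*(6*I) = 2508*I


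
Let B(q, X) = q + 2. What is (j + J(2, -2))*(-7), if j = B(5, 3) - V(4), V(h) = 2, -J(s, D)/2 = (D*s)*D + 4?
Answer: 133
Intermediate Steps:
B(q, X) = 2 + q
J(s, D) = -8 - 2*s*D**2 (J(s, D) = -2*((D*s)*D + 4) = -2*(s*D**2 + 4) = -2*(4 + s*D**2) = -8 - 2*s*D**2)
j = 5 (j = (2 + 5) - 1*2 = 7 - 2 = 5)
(j + J(2, -2))*(-7) = (5 + (-8 - 2*2*(-2)**2))*(-7) = (5 + (-8 - 2*2*4))*(-7) = (5 + (-8 - 16))*(-7) = (5 - 24)*(-7) = -19*(-7) = 133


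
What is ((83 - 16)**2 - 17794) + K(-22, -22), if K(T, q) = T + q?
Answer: -13349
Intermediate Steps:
((83 - 16)**2 - 17794) + K(-22, -22) = ((83 - 16)**2 - 17794) + (-22 - 22) = (67**2 - 17794) - 44 = (4489 - 17794) - 44 = -13305 - 44 = -13349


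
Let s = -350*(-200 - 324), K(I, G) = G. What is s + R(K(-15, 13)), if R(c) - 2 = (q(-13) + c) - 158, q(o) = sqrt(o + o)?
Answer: 183257 + I*sqrt(26) ≈ 1.8326e+5 + 5.099*I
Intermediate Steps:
q(o) = sqrt(2)*sqrt(o) (q(o) = sqrt(2*o) = sqrt(2)*sqrt(o))
s = 183400 (s = -350*(-524) = 183400)
R(c) = -156 + c + I*sqrt(26) (R(c) = 2 + ((sqrt(2)*sqrt(-13) + c) - 158) = 2 + ((sqrt(2)*(I*sqrt(13)) + c) - 158) = 2 + ((I*sqrt(26) + c) - 158) = 2 + ((c + I*sqrt(26)) - 158) = 2 + (-158 + c + I*sqrt(26)) = -156 + c + I*sqrt(26))
s + R(K(-15, 13)) = 183400 + (-156 + 13 + I*sqrt(26)) = 183400 + (-143 + I*sqrt(26)) = 183257 + I*sqrt(26)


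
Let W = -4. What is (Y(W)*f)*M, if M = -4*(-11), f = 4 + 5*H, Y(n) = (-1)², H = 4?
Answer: 1056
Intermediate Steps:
Y(n) = 1
f = 24 (f = 4 + 5*4 = 4 + 20 = 24)
M = 44
(Y(W)*f)*M = (1*24)*44 = 24*44 = 1056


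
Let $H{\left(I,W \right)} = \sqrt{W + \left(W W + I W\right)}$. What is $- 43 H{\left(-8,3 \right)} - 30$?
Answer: $-30 - 86 i \sqrt{3} \approx -30.0 - 148.96 i$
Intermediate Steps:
$H{\left(I,W \right)} = \sqrt{W + W^{2} + I W}$ ($H{\left(I,W \right)} = \sqrt{W + \left(W^{2} + I W\right)} = \sqrt{W + W^{2} + I W}$)
$- 43 H{\left(-8,3 \right)} - 30 = - 43 \sqrt{3 \left(1 - 8 + 3\right)} - 30 = - 43 \sqrt{3 \left(-4\right)} - 30 = - 43 \sqrt{-12} - 30 = - 43 \cdot 2 i \sqrt{3} - 30 = - 86 i \sqrt{3} - 30 = -30 - 86 i \sqrt{3}$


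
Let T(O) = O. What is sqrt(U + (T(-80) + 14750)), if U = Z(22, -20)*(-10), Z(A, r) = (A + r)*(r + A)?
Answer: sqrt(14630) ≈ 120.95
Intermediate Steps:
Z(A, r) = (A + r)**2 (Z(A, r) = (A + r)*(A + r) = (A + r)**2)
U = -40 (U = (22 - 20)**2*(-10) = 2**2*(-10) = 4*(-10) = -40)
sqrt(U + (T(-80) + 14750)) = sqrt(-40 + (-80 + 14750)) = sqrt(-40 + 14670) = sqrt(14630)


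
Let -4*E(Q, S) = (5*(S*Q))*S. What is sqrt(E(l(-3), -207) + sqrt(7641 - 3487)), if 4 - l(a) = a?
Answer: sqrt(-1499715 + 4*sqrt(4154))/2 ≈ 612.26*I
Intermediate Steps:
l(a) = 4 - a
E(Q, S) = -5*Q*S**2/4 (E(Q, S) = -5*(S*Q)*S/4 = -5*(Q*S)*S/4 = -5*Q*S*S/4 = -5*Q*S**2/4)
sqrt(E(l(-3), -207) + sqrt(7641 - 3487)) = sqrt(-5/4*(4 - 1*(-3))*(-207)**2 + sqrt(7641 - 3487)) = sqrt(-5/4*(4 + 3)*42849 + sqrt(4154)) = sqrt(-5/4*7*42849 + sqrt(4154)) = sqrt(-1499715/4 + sqrt(4154))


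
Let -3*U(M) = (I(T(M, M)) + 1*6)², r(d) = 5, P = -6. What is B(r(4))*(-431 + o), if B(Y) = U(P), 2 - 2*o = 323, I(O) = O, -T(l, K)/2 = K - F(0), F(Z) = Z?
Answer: 63882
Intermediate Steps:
T(l, K) = -2*K (T(l, K) = -2*(K - 1*0) = -2*(K + 0) = -2*K)
U(M) = -(6 - 2*M)²/3 (U(M) = -(-2*M + 1*6)²/3 = -(-2*M + 6)²/3 = -(6 - 2*M)²/3)
o = -321/2 (o = 1 - ½*323 = 1 - 323/2 = -321/2 ≈ -160.50)
B(Y) = -108 (B(Y) = -4*(-3 - 6)²/3 = -4/3*(-9)² = -4/3*81 = -108)
B(r(4))*(-431 + o) = -108*(-431 - 321/2) = -108*(-1183/2) = 63882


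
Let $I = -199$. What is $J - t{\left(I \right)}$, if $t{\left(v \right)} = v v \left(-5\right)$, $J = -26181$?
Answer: $171824$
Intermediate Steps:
$t{\left(v \right)} = - 5 v^{2}$ ($t{\left(v \right)} = v^{2} \left(-5\right) = - 5 v^{2}$)
$J - t{\left(I \right)} = -26181 - - 5 \left(-199\right)^{2} = -26181 - \left(-5\right) 39601 = -26181 - -198005 = -26181 + 198005 = 171824$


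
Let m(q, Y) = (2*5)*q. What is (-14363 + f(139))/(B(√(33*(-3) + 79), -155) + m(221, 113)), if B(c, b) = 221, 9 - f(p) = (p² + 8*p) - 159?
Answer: -3148/221 ≈ -14.244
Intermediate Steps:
f(p) = 168 - p² - 8*p (f(p) = 9 - ((p² + 8*p) - 159) = 9 - (-159 + p² + 8*p) = 9 + (159 - p² - 8*p) = 168 - p² - 8*p)
m(q, Y) = 10*q
(-14363 + f(139))/(B(√(33*(-3) + 79), -155) + m(221, 113)) = (-14363 + (168 - 1*139² - 8*139))/(221 + 10*221) = (-14363 + (168 - 1*19321 - 1112))/(221 + 2210) = (-14363 + (168 - 19321 - 1112))/2431 = (-14363 - 20265)*(1/2431) = -34628*1/2431 = -3148/221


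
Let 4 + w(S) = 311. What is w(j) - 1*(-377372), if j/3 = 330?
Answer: 377679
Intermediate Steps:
j = 990 (j = 3*330 = 990)
w(S) = 307 (w(S) = -4 + 311 = 307)
w(j) - 1*(-377372) = 307 - 1*(-377372) = 307 + 377372 = 377679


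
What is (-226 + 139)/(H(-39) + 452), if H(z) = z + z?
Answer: -87/374 ≈ -0.23262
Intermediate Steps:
H(z) = 2*z
(-226 + 139)/(H(-39) + 452) = (-226 + 139)/(2*(-39) + 452) = -87/(-78 + 452) = -87/374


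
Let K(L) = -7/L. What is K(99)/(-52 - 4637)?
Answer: 7/464211 ≈ 1.5079e-5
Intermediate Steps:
K(99)/(-52 - 4637) = (-7/99)/(-52 - 4637) = -7*1/99/(-4689) = -7/99*(-1/4689) = 7/464211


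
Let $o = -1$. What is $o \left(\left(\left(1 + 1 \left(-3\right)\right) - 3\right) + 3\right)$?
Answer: $2$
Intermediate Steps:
$o \left(\left(\left(1 + 1 \left(-3\right)\right) - 3\right) + 3\right) = - (\left(\left(1 + 1 \left(-3\right)\right) - 3\right) + 3) = - (\left(\left(1 - 3\right) - 3\right) + 3) = - (\left(-2 - 3\right) + 3) = - (-5 + 3) = \left(-1\right) \left(-2\right) = 2$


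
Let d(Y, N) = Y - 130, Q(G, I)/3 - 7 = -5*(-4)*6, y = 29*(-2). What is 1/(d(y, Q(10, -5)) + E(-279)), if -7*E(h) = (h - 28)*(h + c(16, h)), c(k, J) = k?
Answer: -7/82057 ≈ -8.5307e-5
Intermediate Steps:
y = -58
Q(G, I) = 381 (Q(G, I) = 21 + 3*(-5*(-4)*6) = 21 + 3*(20*6) = 21 + 3*120 = 21 + 360 = 381)
d(Y, N) = -130 + Y
E(h) = -(-28 + h)*(16 + h)/7 (E(h) = -(h - 28)*(h + 16)/7 = -(-28 + h)*(16 + h)/7)
1/(d(y, Q(10, -5)) + E(-279)) = 1/((-130 - 58) + (64 - ⅐*(-279)² + (12/7)*(-279))) = 1/(-188 + (64 - ⅐*77841 - 3348/7)) = 1/(-188 + (64 - 77841/7 - 3348/7)) = 1/(-188 - 80741/7) = 1/(-82057/7) = -7/82057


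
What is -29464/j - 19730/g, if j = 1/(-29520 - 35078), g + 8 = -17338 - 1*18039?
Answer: 13469763599290/7077 ≈ 1.9033e+9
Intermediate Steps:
g = -35385 (g = -8 + (-17338 - 1*18039) = -8 + (-17338 - 18039) = -8 - 35377 = -35385)
j = -1/64598 (j = 1/(-64598) = -1/64598 ≈ -1.5480e-5)
-29464/j - 19730/g = -29464/(-1/64598) - 19730/(-35385) = -29464*(-64598) - 19730*(-1/35385) = 1903315472 + 3946/7077 = 13469763599290/7077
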